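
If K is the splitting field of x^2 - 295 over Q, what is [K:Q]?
[K:Q] = 2

The polynomial x^2 - 295 is irreducible over Q since 295 is not a perfect square. Its splitting field is Q(sqrt(295)), which has degree 2 over Q.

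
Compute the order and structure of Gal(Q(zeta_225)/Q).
|Gal(Q(zeta_225)/Q)| = phi(225) = 120; group ≅ (Z/225Z)^* ≅ Z/6Z × Z/20Z

The n-th cyclotomic polynomial Φ_225(x) is the minimal polynomial of zeta_225 over Q and has degree phi(225) = 120. So Q(zeta_225) is a degree-120 Galois extension with Galois group (Z/225Z)^*. By CRT, (Z/225Z)^* ≅ (Z/9Z)^* × (Z/25Z)^*. Each prime-power unit group is (Z/9Z)^* ≅ Z/6Z; (Z/25Z)^* ≅ Z/20Z. Hence Gal(Q(zeta_225)/Q) ≅ Z/6Z × Z/20Z.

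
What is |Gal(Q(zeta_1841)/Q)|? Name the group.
|Gal(Q(zeta_1841)/Q)| = phi(1841) = 1572; group ≅ (Z/1841Z)^* ≅ Z/6Z × Z/262Z

The n-th cyclotomic polynomial Φ_1841(x) is the minimal polynomial of zeta_1841 over Q and has degree phi(1841) = 1572. So Q(zeta_1841) is a degree-1572 Galois extension with Galois group (Z/1841Z)^*. By CRT, (Z/1841Z)^* ≅ (Z/7Z)^* × (Z/263Z)^*. Each prime-power unit group is (Z/7Z)^* ≅ Z/6Z; (Z/263Z)^* ≅ Z/262Z. Hence Gal(Q(zeta_1841)/Q) ≅ Z/6Z × Z/262Z.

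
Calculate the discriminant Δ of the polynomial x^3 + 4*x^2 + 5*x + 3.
Δ = -31

For x^3 + a x^2 + b x + c the discriminant is Δ = 18 a b c - 4 a^3 c + a^2 b^2 - 4 b^3 - 27 c^2.
Plug a = 4, b = 5, c = 3:
  18*(4)*(5)*(3) - 4*(4)^3*(3) + (4)^2*(5)^2 - 4*(5)^3 - 27*(3)^2
  = 1080 + (-768) + 400 + (-500) + (-243)
  = -31.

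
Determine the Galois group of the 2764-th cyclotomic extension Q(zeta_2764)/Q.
|Gal(Q(zeta_2764)/Q)| = phi(2764) = 1380; group ≅ (Z/2764Z)^* ≅ Z/2Z × Z/690Z

The n-th cyclotomic polynomial Φ_2764(x) is the minimal polynomial of zeta_2764 over Q and has degree phi(2764) = 1380. So Q(zeta_2764) is a degree-1380 Galois extension with Galois group (Z/2764Z)^*. By CRT, (Z/2764Z)^* ≅ (Z/4Z)^* × (Z/691Z)^*. Each prime-power unit group is (Z/4Z)^* ≅ Z/2Z; (Z/691Z)^* ≅ Z/690Z. Hence Gal(Q(zeta_2764)/Q) ≅ Z/2Z × Z/690Z.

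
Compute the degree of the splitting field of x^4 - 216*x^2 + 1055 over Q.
[K:Q] = 4

f factors as (x^2 - 5)(x^2 - 211); the splitting field is K = Q(sqrt(5), sqrt(211)). Since 5, 211, and 1055 are all non-squares in Q, the three subfields Q(sqrt(5)), Q(sqrt(211)), Q(sqrt(1055)) are distinct degree-2 extensions, so [K:Q] = 4 (Klein four Galois group).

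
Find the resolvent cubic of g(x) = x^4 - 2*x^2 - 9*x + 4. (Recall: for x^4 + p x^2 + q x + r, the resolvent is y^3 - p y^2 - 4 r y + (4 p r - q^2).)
h(y) = y^3 + 2*y^2 - 16*y - 113

Identify coefficients: p = -2, q = -9, r = 4.
Plug into h(y) = y^3 - p y^2 - 4 r y + (4 p r - q^2):
  h(y) = y^3 - (-2) y^2 - 4*(4) y + (4*(-2)*(4) - (-9)^2)
       = y^3 + (2) y^2 + (-16) y + (-113).
Simplifying: h(y) = y^3 + 2*y^2 - 16*y - 113.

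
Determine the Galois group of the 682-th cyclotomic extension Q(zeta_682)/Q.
|Gal(Q(zeta_682)/Q)| = phi(682) = 300; group ≅ (Z/682Z)^* ≅ Z/10Z × Z/30Z

The n-th cyclotomic polynomial Φ_682(x) is the minimal polynomial of zeta_682 over Q and has degree phi(682) = 300. So Q(zeta_682) is a degree-300 Galois extension with Galois group (Z/682Z)^*. By CRT, (Z/682Z)^* ≅ (Z/2Z)^* × (Z/11Z)^* × (Z/31Z)^*. Each prime-power unit group is (Z/2Z)^* ≅ trivial group (order 1); (Z/11Z)^* ≅ Z/10Z; (Z/31Z)^* ≅ Z/30Z. Hence Gal(Q(zeta_682)/Q) ≅ Z/10Z × Z/30Z.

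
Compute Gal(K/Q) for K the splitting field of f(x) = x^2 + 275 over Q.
Gal(K/Q) = Z/2Z (cyclic of order 2)

x^2 + 275 is irreducible over Q since -275 is not a rational square. The splitting field Q(sqrt(-275)) has degree 2 over Q, and its unique nontrivial automorphism is sqrt(-275) ↦ -sqrt(-275). Hence Gal(Q(sqrt(-275))/Q) = Z/2Z.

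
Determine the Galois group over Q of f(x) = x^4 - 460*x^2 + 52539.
Gal(K/Q) = V_4 (Klein four-group, Z/2Z × Z/2Z)

f factors as (x^2 - 211)(x^2 - 249), so the splitting field is K = Q(sqrt(211), sqrt(249)). The elements 211, 249, 52539 are all non-squares in Q, so sqrt(211) and sqrt(249) generate independent quadratic extensions. Thus [K:Q] = 4 and Gal(K/Q) is generated by the two order-2 automorphisms sqrt(211) ↦ -sqrt(211) and sqrt(249) ↦ -sqrt(249), giving V_4.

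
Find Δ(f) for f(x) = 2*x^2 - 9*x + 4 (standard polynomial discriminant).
Δ = 49

For a quadratic a x^2 + b x + c the discriminant is Δ = b^2 - 4ac = (-9)^2 - 4*(2)*(4) = 81 - (32) = 49.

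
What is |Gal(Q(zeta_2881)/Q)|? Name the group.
|Gal(Q(zeta_2881)/Q)| = phi(2881) = 2772; group ≅ (Z/2881Z)^* ≅ Z/42Z × Z/66Z

The n-th cyclotomic polynomial Φ_2881(x) is the minimal polynomial of zeta_2881 over Q and has degree phi(2881) = 2772. So Q(zeta_2881) is a degree-2772 Galois extension with Galois group (Z/2881Z)^*. By CRT, (Z/2881Z)^* ≅ (Z/43Z)^* × (Z/67Z)^*. Each prime-power unit group is (Z/43Z)^* ≅ Z/42Z; (Z/67Z)^* ≅ Z/66Z. Hence Gal(Q(zeta_2881)/Q) ≅ Z/42Z × Z/66Z.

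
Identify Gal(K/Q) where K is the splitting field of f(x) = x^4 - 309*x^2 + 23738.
Gal(K/Q) = V_4 (Klein four-group, Z/2Z × Z/2Z)

f factors as (x^2 - 166)(x^2 - 143), so the splitting field is K = Q(sqrt(166), sqrt(143)). The elements 166, 143, 23738 are all non-squares in Q, so sqrt(166) and sqrt(143) generate independent quadratic extensions. Thus [K:Q] = 4 and Gal(K/Q) is generated by the two order-2 automorphisms sqrt(166) ↦ -sqrt(166) and sqrt(143) ↦ -sqrt(143), giving V_4.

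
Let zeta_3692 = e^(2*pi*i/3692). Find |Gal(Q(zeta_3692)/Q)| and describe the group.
|Gal(Q(zeta_3692)/Q)| = phi(3692) = 1680; group ≅ (Z/3692Z)^* ≅ Z/2Z × Z/12Z × Z/70Z

The n-th cyclotomic polynomial Φ_3692(x) is the minimal polynomial of zeta_3692 over Q and has degree phi(3692) = 1680. So Q(zeta_3692) is a degree-1680 Galois extension with Galois group (Z/3692Z)^*. By CRT, (Z/3692Z)^* ≅ (Z/4Z)^* × (Z/13Z)^* × (Z/71Z)^*. Each prime-power unit group is (Z/4Z)^* ≅ Z/2Z; (Z/13Z)^* ≅ Z/12Z; (Z/71Z)^* ≅ Z/70Z. Hence Gal(Q(zeta_3692)/Q) ≅ Z/2Z × Z/12Z × Z/70Z.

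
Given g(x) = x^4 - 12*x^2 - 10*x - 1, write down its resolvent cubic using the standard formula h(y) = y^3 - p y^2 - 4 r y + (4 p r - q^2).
h(y) = y^3 + 12*y^2 + 4*y - 52

Identify coefficients: p = -12, q = -10, r = -1.
Plug into h(y) = y^3 - p y^2 - 4 r y + (4 p r - q^2):
  h(y) = y^3 - (-12) y^2 - 4*(-1) y + (4*(-12)*(-1) - (-10)^2)
       = y^3 + (12) y^2 + (4) y + (-52).
Simplifying: h(y) = y^3 + 12*y^2 + 4*y - 52.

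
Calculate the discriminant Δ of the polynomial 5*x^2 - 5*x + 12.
Δ = -215

For a quadratic a x^2 + b x + c the discriminant is Δ = b^2 - 4ac = (-5)^2 - 4*(5)*(12) = 25 - (240) = -215.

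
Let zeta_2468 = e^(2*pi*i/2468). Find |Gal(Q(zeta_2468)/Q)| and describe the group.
|Gal(Q(zeta_2468)/Q)| = phi(2468) = 1232; group ≅ (Z/2468Z)^* ≅ Z/2Z × Z/616Z

The n-th cyclotomic polynomial Φ_2468(x) is the minimal polynomial of zeta_2468 over Q and has degree phi(2468) = 1232. So Q(zeta_2468) is a degree-1232 Galois extension with Galois group (Z/2468Z)^*. By CRT, (Z/2468Z)^* ≅ (Z/4Z)^* × (Z/617Z)^*. Each prime-power unit group is (Z/4Z)^* ≅ Z/2Z; (Z/617Z)^* ≅ Z/616Z. Hence Gal(Q(zeta_2468)/Q) ≅ Z/2Z × Z/616Z.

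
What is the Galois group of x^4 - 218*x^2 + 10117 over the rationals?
Gal(K/Q) = V_4 (Klein four-group, Z/2Z × Z/2Z)

f factors as (x^2 - 67)(x^2 - 151), so the splitting field is K = Q(sqrt(67), sqrt(151)). The elements 67, 151, 10117 are all non-squares in Q, so sqrt(67) and sqrt(151) generate independent quadratic extensions. Thus [K:Q] = 4 and Gal(K/Q) is generated by the two order-2 automorphisms sqrt(67) ↦ -sqrt(67) and sqrt(151) ↦ -sqrt(151), giving V_4.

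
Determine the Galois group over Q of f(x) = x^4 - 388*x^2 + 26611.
Gal(K/Q) = V_4 (Klein four-group, Z/2Z × Z/2Z)

f factors as (x^2 - 89)(x^2 - 299), so the splitting field is K = Q(sqrt(89), sqrt(299)). The elements 89, 299, 26611 are all non-squares in Q, so sqrt(89) and sqrt(299) generate independent quadratic extensions. Thus [K:Q] = 4 and Gal(K/Q) is generated by the two order-2 automorphisms sqrt(89) ↦ -sqrt(89) and sqrt(299) ↦ -sqrt(299), giving V_4.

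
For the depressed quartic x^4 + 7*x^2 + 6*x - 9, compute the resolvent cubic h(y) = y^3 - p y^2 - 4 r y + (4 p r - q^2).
h(y) = y^3 - 7*y^2 + 36*y - 288

Identify coefficients: p = 7, q = 6, r = -9.
Plug into h(y) = y^3 - p y^2 - 4 r y + (4 p r - q^2):
  h(y) = y^3 - (7) y^2 - 4*(-9) y + (4*(7)*(-9) - (6)^2)
       = y^3 + (-7) y^2 + (36) y + (-288).
Simplifying: h(y) = y^3 - 7*y^2 + 36*y - 288.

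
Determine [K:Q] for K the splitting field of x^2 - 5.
[K:Q] = 2

The polynomial x^2 - 5 is irreducible over Q since 5 is not a perfect square. Its splitting field is Q(sqrt(5)), which has degree 2 over Q.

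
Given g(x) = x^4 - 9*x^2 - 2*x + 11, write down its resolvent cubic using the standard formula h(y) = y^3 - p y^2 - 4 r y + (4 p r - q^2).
h(y) = y^3 + 9*y^2 - 44*y - 400

Identify coefficients: p = -9, q = -2, r = 11.
Plug into h(y) = y^3 - p y^2 - 4 r y + (4 p r - q^2):
  h(y) = y^3 - (-9) y^2 - 4*(11) y + (4*(-9)*(11) - (-2)^2)
       = y^3 + (9) y^2 + (-44) y + (-400).
Simplifying: h(y) = y^3 + 9*y^2 - 44*y - 400.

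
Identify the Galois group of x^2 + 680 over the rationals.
Gal(K/Q) = Z/2Z (cyclic of order 2)

x^2 + 680 is irreducible over Q since -680 is not a rational square. The splitting field Q(sqrt(-680)) has degree 2 over Q, and its unique nontrivial automorphism is sqrt(-680) ↦ -sqrt(-680). Hence Gal(Q(sqrt(-680))/Q) = Z/2Z.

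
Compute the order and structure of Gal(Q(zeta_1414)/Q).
|Gal(Q(zeta_1414)/Q)| = phi(1414) = 600; group ≅ (Z/1414Z)^* ≅ Z/6Z × Z/100Z

The n-th cyclotomic polynomial Φ_1414(x) is the minimal polynomial of zeta_1414 over Q and has degree phi(1414) = 600. So Q(zeta_1414) is a degree-600 Galois extension with Galois group (Z/1414Z)^*. By CRT, (Z/1414Z)^* ≅ (Z/2Z)^* × (Z/7Z)^* × (Z/101Z)^*. Each prime-power unit group is (Z/2Z)^* ≅ trivial group (order 1); (Z/7Z)^* ≅ Z/6Z; (Z/101Z)^* ≅ Z/100Z. Hence Gal(Q(zeta_1414)/Q) ≅ Z/6Z × Z/100Z.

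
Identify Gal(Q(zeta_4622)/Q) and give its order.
|Gal(Q(zeta_4622)/Q)| = phi(4622) = 2310; group ≅ (Z/4622Z)^* ≅ Z/2310Z

The n-th cyclotomic polynomial Φ_4622(x) is the minimal polynomial of zeta_4622 over Q and has degree phi(4622) = 2310. So Q(zeta_4622) is a degree-2310 Galois extension with Galois group (Z/4622Z)^*. By CRT, (Z/4622Z)^* ≅ (Z/2Z)^* × (Z/2311Z)^*. Each prime-power unit group is (Z/2Z)^* ≅ trivial group (order 1); (Z/2311Z)^* ≅ Z/2310Z. Hence Gal(Q(zeta_4622)/Q) ≅ Z/2310Z.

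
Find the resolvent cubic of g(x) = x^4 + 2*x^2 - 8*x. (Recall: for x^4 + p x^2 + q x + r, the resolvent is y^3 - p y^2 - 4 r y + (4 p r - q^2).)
h(y) = y^3 - 2*y^2 - 64

Identify coefficients: p = 2, q = -8, r = 0.
Plug into h(y) = y^3 - p y^2 - 4 r y + (4 p r - q^2):
  h(y) = y^3 - (2) y^2 - 4*(0) y + (4*(2)*(0) - (-8)^2)
       = y^3 + (-2) y^2 + (0) y + (-64).
Simplifying: h(y) = y^3 - 2*y^2 - 64.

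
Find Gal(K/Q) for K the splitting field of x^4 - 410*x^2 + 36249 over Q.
Gal(K/Q) = V_4 (Klein four-group, Z/2Z × Z/2Z)

f factors as (x^2 - 281)(x^2 - 129), so the splitting field is K = Q(sqrt(281), sqrt(129)). The elements 281, 129, 36249 are all non-squares in Q, so sqrt(281) and sqrt(129) generate independent quadratic extensions. Thus [K:Q] = 4 and Gal(K/Q) is generated by the two order-2 automorphisms sqrt(281) ↦ -sqrt(281) and sqrt(129) ↦ -sqrt(129), giving V_4.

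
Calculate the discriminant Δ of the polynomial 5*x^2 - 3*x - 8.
Δ = 169

For a quadratic a x^2 + b x + c the discriminant is Δ = b^2 - 4ac = (-3)^2 - 4*(5)*(-8) = 9 - (-160) = 169.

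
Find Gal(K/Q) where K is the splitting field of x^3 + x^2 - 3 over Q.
Gal(K/Q) = S_3 (symmetric group of order 6)

Compute the discriminant of x^3 + (1)*x^2 + (0)*x + (-3): Δ = -231. Since Δ is not a rational square, the Galois group is not contained in A_3; it must be the full S_3 (irreducibility of the cubic rules out anything smaller).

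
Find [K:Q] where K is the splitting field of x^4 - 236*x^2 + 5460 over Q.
[K:Q] = 4

f factors as (x^2 - 26)(x^2 - 210); the splitting field is K = Q(sqrt(26), sqrt(210)). Since 26, 210, and 5460 are all non-squares in Q, the three subfields Q(sqrt(26)), Q(sqrt(210)), Q(sqrt(5460)) are distinct degree-2 extensions, so [K:Q] = 4 (Klein four Galois group).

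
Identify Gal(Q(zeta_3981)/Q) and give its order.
|Gal(Q(zeta_3981)/Q)| = phi(3981) = 2652; group ≅ (Z/3981Z)^* ≅ Z/2Z × Z/1326Z

The n-th cyclotomic polynomial Φ_3981(x) is the minimal polynomial of zeta_3981 over Q and has degree phi(3981) = 2652. So Q(zeta_3981) is a degree-2652 Galois extension with Galois group (Z/3981Z)^*. By CRT, (Z/3981Z)^* ≅ (Z/3Z)^* × (Z/1327Z)^*. Each prime-power unit group is (Z/3Z)^* ≅ Z/2Z; (Z/1327Z)^* ≅ Z/1326Z. Hence Gal(Q(zeta_3981)/Q) ≅ Z/2Z × Z/1326Z.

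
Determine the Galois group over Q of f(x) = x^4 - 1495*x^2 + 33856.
Gal(K/Q) = Z/2Z (cyclic of order 2)

f factors as (x^2 - 1472)(x^2 - 23), so the splitting field is K = Q(sqrt(1472), sqrt(23)). The squarefree part of 1472 is 23 and the squarefree part of 23 is also 23, so sqrt(1472) and sqrt(23) are both rational multiples of sqrt(23). Hence Q(sqrt(1472)) = Q(sqrt(23)) = Q(sqrt(23)), and the splitting field collapses to a single degree-2 extension with Galois group Z/2Z.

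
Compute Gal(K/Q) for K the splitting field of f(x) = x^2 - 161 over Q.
Gal(K/Q) = Z/2Z (cyclic of order 2)

x^2 - 161 is irreducible over Q since 161 is not a rational square. The splitting field Q(sqrt(161)) has degree 2 over Q, and its unique nontrivial automorphism is sqrt(161) ↦ -sqrt(161). Hence Gal(Q(sqrt(161))/Q) = Z/2Z.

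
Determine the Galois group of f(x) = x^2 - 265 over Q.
Gal(K/Q) = Z/2Z (cyclic of order 2)

x^2 - 265 is irreducible over Q since 265 is not a rational square. The splitting field Q(sqrt(265)) has degree 2 over Q, and its unique nontrivial automorphism is sqrt(265) ↦ -sqrt(265). Hence Gal(Q(sqrt(265))/Q) = Z/2Z.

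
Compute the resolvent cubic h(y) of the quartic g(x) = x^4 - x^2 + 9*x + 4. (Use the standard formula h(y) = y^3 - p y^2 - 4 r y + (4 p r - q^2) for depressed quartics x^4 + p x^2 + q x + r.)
h(y) = y^3 + y^2 - 16*y - 97

Identify coefficients: p = -1, q = 9, r = 4.
Plug into h(y) = y^3 - p y^2 - 4 r y + (4 p r - q^2):
  h(y) = y^3 - (-1) y^2 - 4*(4) y + (4*(-1)*(4) - (9)^2)
       = y^3 + (1) y^2 + (-16) y + (-97).
Simplifying: h(y) = y^3 + y^2 - 16*y - 97.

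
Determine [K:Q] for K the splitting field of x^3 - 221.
[K:Q] = 6

x^3 - 221 has one real root r = 221^(1/3) and two complex roots r*zeta_3, r*zeta_3^2 where zeta_3 = e^(2*pi*i/3). The splitting field is Q(r, zeta_3). [Q(r):Q] = 3 and [Q(zeta_3):Q] = 2 with gcd = 1, so [Q(r, zeta_3):Q] = 3 * 2 = 6.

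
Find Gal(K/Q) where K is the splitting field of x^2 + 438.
Gal(K/Q) = Z/2Z (cyclic of order 2)

x^2 + 438 is irreducible over Q since -438 is not a rational square. The splitting field Q(sqrt(-438)) has degree 2 over Q, and its unique nontrivial automorphism is sqrt(-438) ↦ -sqrt(-438). Hence Gal(Q(sqrt(-438))/Q) = Z/2Z.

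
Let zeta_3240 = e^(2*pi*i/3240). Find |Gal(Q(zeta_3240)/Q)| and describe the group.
|Gal(Q(zeta_3240)/Q)| = phi(3240) = 864; group ≅ (Z/3240Z)^* ≅ Z/2Z × Z/2Z × Z/4Z × Z/54Z

The n-th cyclotomic polynomial Φ_3240(x) is the minimal polynomial of zeta_3240 over Q and has degree phi(3240) = 864. So Q(zeta_3240) is a degree-864 Galois extension with Galois group (Z/3240Z)^*. By CRT, (Z/3240Z)^* ≅ (Z/8Z)^* × (Z/81Z)^* × (Z/5Z)^*. Each prime-power unit group is (Z/8Z)^* ≅ Z/2Z × Z/2Z; (Z/81Z)^* ≅ Z/54Z; (Z/5Z)^* ≅ Z/4Z. Hence Gal(Q(zeta_3240)/Q) ≅ Z/2Z × Z/2Z × Z/4Z × Z/54Z.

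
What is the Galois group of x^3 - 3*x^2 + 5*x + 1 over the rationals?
Gal(K/Q) = S_3 (symmetric group of order 6)

Compute the discriminant of x^3 + (-3)*x^2 + (5)*x + (1): Δ = -464. Since Δ is not a rational square, the Galois group is not contained in A_3; it must be the full S_3 (irreducibility of the cubic rules out anything smaller).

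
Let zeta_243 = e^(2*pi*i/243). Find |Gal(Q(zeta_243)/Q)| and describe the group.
|Gal(Q(zeta_243)/Q)| = phi(243) = 162; group ≅ (Z/243Z)^* ≅ Z/162Z

The n-th cyclotomic polynomial Φ_243(x) is the minimal polynomial of zeta_243 over Q and has degree phi(243) = 162. So Q(zeta_243) is a degree-162 Galois extension with Galois group (Z/243Z)^*. (Z/243Z)^* is cyclic since 243 is an odd prime power (or 4). Hence Gal(Q(zeta_243)/Q) ≅ Z/162Z.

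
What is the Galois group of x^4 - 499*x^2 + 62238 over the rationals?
Gal(K/Q) = V_4 (Klein four-group, Z/2Z × Z/2Z)

f factors as (x^2 - 253)(x^2 - 246), so the splitting field is K = Q(sqrt(253), sqrt(246)). The elements 253, 246, 62238 are all non-squares in Q, so sqrt(253) and sqrt(246) generate independent quadratic extensions. Thus [K:Q] = 4 and Gal(K/Q) is generated by the two order-2 automorphisms sqrt(253) ↦ -sqrt(253) and sqrt(246) ↦ -sqrt(246), giving V_4.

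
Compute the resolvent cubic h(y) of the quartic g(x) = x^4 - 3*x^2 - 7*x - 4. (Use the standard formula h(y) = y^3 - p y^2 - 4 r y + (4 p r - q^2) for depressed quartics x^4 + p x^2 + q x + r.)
h(y) = y^3 + 3*y^2 + 16*y - 1

Identify coefficients: p = -3, q = -7, r = -4.
Plug into h(y) = y^3 - p y^2 - 4 r y + (4 p r - q^2):
  h(y) = y^3 - (-3) y^2 - 4*(-4) y + (4*(-3)*(-4) - (-7)^2)
       = y^3 + (3) y^2 + (16) y + (-1).
Simplifying: h(y) = y^3 + 3*y^2 + 16*y - 1.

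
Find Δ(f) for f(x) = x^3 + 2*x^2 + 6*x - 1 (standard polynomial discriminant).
Δ = -931

For x^3 + a x^2 + b x + c the discriminant is Δ = 18 a b c - 4 a^3 c + a^2 b^2 - 4 b^3 - 27 c^2.
Plug a = 2, b = 6, c = -1:
  18*(2)*(6)*(-1) - 4*(2)^3*(-1) + (2)^2*(6)^2 - 4*(6)^3 - 27*(-1)^2
  = -216 + (32) + 144 + (-864) + (-27)
  = -931.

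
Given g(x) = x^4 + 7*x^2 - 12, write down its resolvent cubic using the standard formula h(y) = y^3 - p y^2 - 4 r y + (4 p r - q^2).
h(y) = y^3 - 7*y^2 + 48*y - 336

Identify coefficients: p = 7, q = 0, r = -12.
Plug into h(y) = y^3 - p y^2 - 4 r y + (4 p r - q^2):
  h(y) = y^3 - (7) y^2 - 4*(-12) y + (4*(7)*(-12) - (0)^2)
       = y^3 + (-7) y^2 + (48) y + (-336).
Simplifying: h(y) = y^3 - 7*y^2 + 48*y - 336.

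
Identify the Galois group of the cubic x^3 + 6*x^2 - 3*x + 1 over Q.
Gal(K/Q) = S_3 (symmetric group of order 6)

Compute the discriminant of x^3 + (6)*x^2 + (-3)*x + (1): Δ = -783. Since Δ is not a rational square, the Galois group is not contained in A_3; it must be the full S_3 (irreducibility of the cubic rules out anything smaller).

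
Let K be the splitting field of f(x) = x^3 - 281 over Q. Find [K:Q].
[K:Q] = 6

x^3 - 281 has one real root r = 281^(1/3) and two complex roots r*zeta_3, r*zeta_3^2 where zeta_3 = e^(2*pi*i/3). The splitting field is Q(r, zeta_3). [Q(r):Q] = 3 and [Q(zeta_3):Q] = 2 with gcd = 1, so [Q(r, zeta_3):Q] = 3 * 2 = 6.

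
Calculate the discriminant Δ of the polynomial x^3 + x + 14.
Δ = -5296

For a depressed cubic x^3 + p x + q the discriminant is Δ = -4 p^3 - 27 q^2 = -4*(1)^3 - 27*(14)^2 = -4 - 5292 = -5296.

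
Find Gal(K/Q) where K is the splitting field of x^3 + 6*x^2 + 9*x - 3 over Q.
Gal(K/Q) = S_3 (symmetric group of order 6)

Compute the discriminant of x^3 + (6)*x^2 + (9)*x + (-3): Δ = -567. Since Δ is not a rational square, the Galois group is not contained in A_3; it must be the full S_3 (irreducibility of the cubic rules out anything smaller).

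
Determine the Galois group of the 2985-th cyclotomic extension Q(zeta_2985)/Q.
|Gal(Q(zeta_2985)/Q)| = phi(2985) = 1584; group ≅ (Z/2985Z)^* ≅ Z/2Z × Z/4Z × Z/198Z

The n-th cyclotomic polynomial Φ_2985(x) is the minimal polynomial of zeta_2985 over Q and has degree phi(2985) = 1584. So Q(zeta_2985) is a degree-1584 Galois extension with Galois group (Z/2985Z)^*. By CRT, (Z/2985Z)^* ≅ (Z/3Z)^* × (Z/5Z)^* × (Z/199Z)^*. Each prime-power unit group is (Z/3Z)^* ≅ Z/2Z; (Z/5Z)^* ≅ Z/4Z; (Z/199Z)^* ≅ Z/198Z. Hence Gal(Q(zeta_2985)/Q) ≅ Z/2Z × Z/4Z × Z/198Z.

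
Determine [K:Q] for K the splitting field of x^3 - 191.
[K:Q] = 6

x^3 - 191 has one real root r = 191^(1/3) and two complex roots r*zeta_3, r*zeta_3^2 where zeta_3 = e^(2*pi*i/3). The splitting field is Q(r, zeta_3). [Q(r):Q] = 3 and [Q(zeta_3):Q] = 2 with gcd = 1, so [Q(r, zeta_3):Q] = 3 * 2 = 6.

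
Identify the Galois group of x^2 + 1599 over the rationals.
Gal(K/Q) = Z/2Z (cyclic of order 2)

x^2 + 1599 is irreducible over Q since -1599 is not a rational square. The splitting field Q(sqrt(-1599)) has degree 2 over Q, and its unique nontrivial automorphism is sqrt(-1599) ↦ -sqrt(-1599). Hence Gal(Q(sqrt(-1599))/Q) = Z/2Z.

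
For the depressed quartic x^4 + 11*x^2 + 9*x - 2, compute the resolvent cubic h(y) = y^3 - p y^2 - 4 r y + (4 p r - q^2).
h(y) = y^3 - 11*y^2 + 8*y - 169

Identify coefficients: p = 11, q = 9, r = -2.
Plug into h(y) = y^3 - p y^2 - 4 r y + (4 p r - q^2):
  h(y) = y^3 - (11) y^2 - 4*(-2) y + (4*(11)*(-2) - (9)^2)
       = y^3 + (-11) y^2 + (8) y + (-169).
Simplifying: h(y) = y^3 - 11*y^2 + 8*y - 169.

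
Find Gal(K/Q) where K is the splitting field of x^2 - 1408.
Gal(K/Q) = Z/2Z (cyclic of order 2)

x^2 - 1408 is irreducible over Q since 1408 is not a rational square. The splitting field Q(sqrt(1408)) has degree 2 over Q, and its unique nontrivial automorphism is sqrt(1408) ↦ -sqrt(1408). Hence Gal(Q(sqrt(1408))/Q) = Z/2Z.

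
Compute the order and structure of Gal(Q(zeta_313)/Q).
|Gal(Q(zeta_313)/Q)| = phi(313) = 312; group ≅ (Z/313Z)^* ≅ Z/312Z

The n-th cyclotomic polynomial Φ_313(x) is the minimal polynomial of zeta_313 over Q and has degree phi(313) = 312. So Q(zeta_313) is a degree-312 Galois extension with Galois group (Z/313Z)^*. (Z/313Z)^* is cyclic since 313 is an odd prime power (or 4). Hence Gal(Q(zeta_313)/Q) ≅ Z/312Z.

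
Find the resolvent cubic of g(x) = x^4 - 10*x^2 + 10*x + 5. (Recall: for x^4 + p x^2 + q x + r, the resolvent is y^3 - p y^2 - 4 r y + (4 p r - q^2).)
h(y) = y^3 + 10*y^2 - 20*y - 300

Identify coefficients: p = -10, q = 10, r = 5.
Plug into h(y) = y^3 - p y^2 - 4 r y + (4 p r - q^2):
  h(y) = y^3 - (-10) y^2 - 4*(5) y + (4*(-10)*(5) - (10)^2)
       = y^3 + (10) y^2 + (-20) y + (-300).
Simplifying: h(y) = y^3 + 10*y^2 - 20*y - 300.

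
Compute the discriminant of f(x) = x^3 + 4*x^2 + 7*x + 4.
Δ = -28

For x^3 + a x^2 + b x + c the discriminant is Δ = 18 a b c - 4 a^3 c + a^2 b^2 - 4 b^3 - 27 c^2.
Plug a = 4, b = 7, c = 4:
  18*(4)*(7)*(4) - 4*(4)^3*(4) + (4)^2*(7)^2 - 4*(7)^3 - 27*(4)^2
  = 2016 + (-1024) + 784 + (-1372) + (-432)
  = -28.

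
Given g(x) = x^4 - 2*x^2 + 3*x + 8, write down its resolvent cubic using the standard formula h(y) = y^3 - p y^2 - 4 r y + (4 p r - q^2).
h(y) = y^3 + 2*y^2 - 32*y - 73

Identify coefficients: p = -2, q = 3, r = 8.
Plug into h(y) = y^3 - p y^2 - 4 r y + (4 p r - q^2):
  h(y) = y^3 - (-2) y^2 - 4*(8) y + (4*(-2)*(8) - (3)^2)
       = y^3 + (2) y^2 + (-32) y + (-73).
Simplifying: h(y) = y^3 + 2*y^2 - 32*y - 73.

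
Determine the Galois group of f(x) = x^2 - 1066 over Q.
Gal(K/Q) = Z/2Z (cyclic of order 2)

x^2 - 1066 is irreducible over Q since 1066 is not a rational square. The splitting field Q(sqrt(1066)) has degree 2 over Q, and its unique nontrivial automorphism is sqrt(1066) ↦ -sqrt(1066). Hence Gal(Q(sqrt(1066))/Q) = Z/2Z.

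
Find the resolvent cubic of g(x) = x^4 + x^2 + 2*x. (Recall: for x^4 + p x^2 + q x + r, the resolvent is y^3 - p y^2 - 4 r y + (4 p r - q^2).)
h(y) = y^3 - y^2 - 4

Identify coefficients: p = 1, q = 2, r = 0.
Plug into h(y) = y^3 - p y^2 - 4 r y + (4 p r - q^2):
  h(y) = y^3 - (1) y^2 - 4*(0) y + (4*(1)*(0) - (2)^2)
       = y^3 + (-1) y^2 + (0) y + (-4).
Simplifying: h(y) = y^3 - y^2 - 4.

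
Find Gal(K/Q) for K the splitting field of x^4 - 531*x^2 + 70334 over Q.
Gal(K/Q) = V_4 (Klein four-group, Z/2Z × Z/2Z)

f factors as (x^2 - 253)(x^2 - 278), so the splitting field is K = Q(sqrt(253), sqrt(278)). The elements 253, 278, 70334 are all non-squares in Q, so sqrt(253) and sqrt(278) generate independent quadratic extensions. Thus [K:Q] = 4 and Gal(K/Q) is generated by the two order-2 automorphisms sqrt(253) ↦ -sqrt(253) and sqrt(278) ↦ -sqrt(278), giving V_4.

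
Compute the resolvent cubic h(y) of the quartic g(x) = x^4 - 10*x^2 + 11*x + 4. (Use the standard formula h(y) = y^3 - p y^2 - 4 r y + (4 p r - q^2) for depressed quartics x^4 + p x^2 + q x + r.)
h(y) = y^3 + 10*y^2 - 16*y - 281

Identify coefficients: p = -10, q = 11, r = 4.
Plug into h(y) = y^3 - p y^2 - 4 r y + (4 p r - q^2):
  h(y) = y^3 - (-10) y^2 - 4*(4) y + (4*(-10)*(4) - (11)^2)
       = y^3 + (10) y^2 + (-16) y + (-281).
Simplifying: h(y) = y^3 + 10*y^2 - 16*y - 281.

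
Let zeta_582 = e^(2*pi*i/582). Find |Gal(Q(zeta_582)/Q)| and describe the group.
|Gal(Q(zeta_582)/Q)| = phi(582) = 192; group ≅ (Z/582Z)^* ≅ Z/2Z × Z/96Z

The n-th cyclotomic polynomial Φ_582(x) is the minimal polynomial of zeta_582 over Q and has degree phi(582) = 192. So Q(zeta_582) is a degree-192 Galois extension with Galois group (Z/582Z)^*. By CRT, (Z/582Z)^* ≅ (Z/2Z)^* × (Z/3Z)^* × (Z/97Z)^*. Each prime-power unit group is (Z/2Z)^* ≅ trivial group (order 1); (Z/3Z)^* ≅ Z/2Z; (Z/97Z)^* ≅ Z/96Z. Hence Gal(Q(zeta_582)/Q) ≅ Z/2Z × Z/96Z.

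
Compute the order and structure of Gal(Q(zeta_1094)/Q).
|Gal(Q(zeta_1094)/Q)| = phi(1094) = 546; group ≅ (Z/1094Z)^* ≅ Z/546Z

The n-th cyclotomic polynomial Φ_1094(x) is the minimal polynomial of zeta_1094 over Q and has degree phi(1094) = 546. So Q(zeta_1094) is a degree-546 Galois extension with Galois group (Z/1094Z)^*. By CRT, (Z/1094Z)^* ≅ (Z/2Z)^* × (Z/547Z)^*. Each prime-power unit group is (Z/2Z)^* ≅ trivial group (order 1); (Z/547Z)^* ≅ Z/546Z. Hence Gal(Q(zeta_1094)/Q) ≅ Z/546Z.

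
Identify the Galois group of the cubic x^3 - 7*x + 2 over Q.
Gal(K/Q) = S_3 (symmetric group of order 6)

Compute the discriminant of x^3 + (0)*x^2 + (-7)*x + (2): Δ = 1264. Since Δ is not a rational square, the Galois group is not contained in A_3; it must be the full S_3 (irreducibility of the cubic rules out anything smaller).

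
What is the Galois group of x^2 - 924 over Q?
Gal(K/Q) = Z/2Z (cyclic of order 2)

x^2 - 924 is irreducible over Q since 924 is not a rational square. The splitting field Q(sqrt(924)) has degree 2 over Q, and its unique nontrivial automorphism is sqrt(924) ↦ -sqrt(924). Hence Gal(Q(sqrt(924))/Q) = Z/2Z.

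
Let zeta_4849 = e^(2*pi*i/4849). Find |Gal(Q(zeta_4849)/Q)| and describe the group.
|Gal(Q(zeta_4849)/Q)| = phi(4849) = 4464; group ≅ (Z/4849Z)^* ≅ Z/12Z × Z/372Z

The n-th cyclotomic polynomial Φ_4849(x) is the minimal polynomial of zeta_4849 over Q and has degree phi(4849) = 4464. So Q(zeta_4849) is a degree-4464 Galois extension with Galois group (Z/4849Z)^*. By CRT, (Z/4849Z)^* ≅ (Z/13Z)^* × (Z/373Z)^*. Each prime-power unit group is (Z/13Z)^* ≅ Z/12Z; (Z/373Z)^* ≅ Z/372Z. Hence Gal(Q(zeta_4849)/Q) ≅ Z/12Z × Z/372Z.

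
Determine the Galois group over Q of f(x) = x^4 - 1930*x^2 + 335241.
Gal(K/Q) = Z/2Z (cyclic of order 2)

f factors as (x^2 - 193)(x^2 - 1737), so the splitting field is K = Q(sqrt(193), sqrt(1737)). The squarefree part of 193 is 193 and the squarefree part of 1737 is also 193, so sqrt(193) and sqrt(1737) are both rational multiples of sqrt(193). Hence Q(sqrt(193)) = Q(sqrt(1737)) = Q(sqrt(193)), and the splitting field collapses to a single degree-2 extension with Galois group Z/2Z.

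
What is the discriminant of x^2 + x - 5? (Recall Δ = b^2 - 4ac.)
Δ = 21

For a quadratic a x^2 + b x + c the discriminant is Δ = b^2 - 4ac = (1)^2 - 4*(1)*(-5) = 1 - (-20) = 21.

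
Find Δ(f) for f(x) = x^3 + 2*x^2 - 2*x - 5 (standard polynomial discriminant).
Δ = -107

For x^3 + a x^2 + b x + c the discriminant is Δ = 18 a b c - 4 a^3 c + a^2 b^2 - 4 b^3 - 27 c^2.
Plug a = 2, b = -2, c = -5:
  18*(2)*(-2)*(-5) - 4*(2)^3*(-5) + (2)^2*(-2)^2 - 4*(-2)^3 - 27*(-5)^2
  = 360 + (160) + 16 + (32) + (-675)
  = -107.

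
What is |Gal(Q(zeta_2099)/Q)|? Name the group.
|Gal(Q(zeta_2099)/Q)| = phi(2099) = 2098; group ≅ (Z/2099Z)^* ≅ Z/2098Z

The n-th cyclotomic polynomial Φ_2099(x) is the minimal polynomial of zeta_2099 over Q and has degree phi(2099) = 2098. So Q(zeta_2099) is a degree-2098 Galois extension with Galois group (Z/2099Z)^*. (Z/2099Z)^* is cyclic since 2099 is an odd prime power (or 4). Hence Gal(Q(zeta_2099)/Q) ≅ Z/2098Z.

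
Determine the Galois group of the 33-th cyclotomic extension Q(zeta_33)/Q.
|Gal(Q(zeta_33)/Q)| = phi(33) = 20; group ≅ (Z/33Z)^* ≅ Z/2Z × Z/10Z

The n-th cyclotomic polynomial Φ_33(x) is the minimal polynomial of zeta_33 over Q and has degree phi(33) = 20. So Q(zeta_33) is a degree-20 Galois extension with Galois group (Z/33Z)^*. By CRT, (Z/33Z)^* ≅ (Z/3Z)^* × (Z/11Z)^*. Each prime-power unit group is (Z/3Z)^* ≅ Z/2Z; (Z/11Z)^* ≅ Z/10Z. Hence Gal(Q(zeta_33)/Q) ≅ Z/2Z × Z/10Z.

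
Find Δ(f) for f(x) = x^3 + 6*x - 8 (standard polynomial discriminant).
Δ = -2592

For a depressed cubic x^3 + p x + q the discriminant is Δ = -4 p^3 - 27 q^2 = -4*(6)^3 - 27*(-8)^2 = -864 - 1728 = -2592.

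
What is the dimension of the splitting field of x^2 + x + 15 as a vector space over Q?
[K:Q] = 2

The discriminant of x^2 + (1)*x + (15) is b^2 - 4c = 1 - (60) = -59. Since -59 is not a perfect square in Q, the polynomial is irreducible over Q. Its two roots generate a degree-2 extension, so [K:Q] = 2.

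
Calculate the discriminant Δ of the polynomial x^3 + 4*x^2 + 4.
Δ = -1456

For x^3 + a x^2 + b x + c the discriminant is Δ = 18 a b c - 4 a^3 c + a^2 b^2 - 4 b^3 - 27 c^2.
Plug a = 4, b = 0, c = 4:
  18*(4)*(0)*(4) - 4*(4)^3*(4) + (4)^2*(0)^2 - 4*(0)^3 - 27*(4)^2
  = 0 + (-1024) + 0 + (0) + (-432)
  = -1456.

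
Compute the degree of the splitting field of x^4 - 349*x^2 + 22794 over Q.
[K:Q] = 4

f factors as (x^2 - 262)(x^2 - 87); the splitting field is K = Q(sqrt(262), sqrt(87)). Since 262, 87, and 22794 are all non-squares in Q, the three subfields Q(sqrt(262)), Q(sqrt(87)), Q(sqrt(22794)) are distinct degree-2 extensions, so [K:Q] = 4 (Klein four Galois group).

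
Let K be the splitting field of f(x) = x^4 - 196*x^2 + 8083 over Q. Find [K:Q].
[K:Q] = 4

f factors as (x^2 - 59)(x^2 - 137); the splitting field is K = Q(sqrt(59), sqrt(137)). Since 59, 137, and 8083 are all non-squares in Q, the three subfields Q(sqrt(59)), Q(sqrt(137)), Q(sqrt(8083)) are distinct degree-2 extensions, so [K:Q] = 4 (Klein four Galois group).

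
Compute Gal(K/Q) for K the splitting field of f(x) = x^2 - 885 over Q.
Gal(K/Q) = Z/2Z (cyclic of order 2)

x^2 - 885 is irreducible over Q since 885 is not a rational square. The splitting field Q(sqrt(885)) has degree 2 over Q, and its unique nontrivial automorphism is sqrt(885) ↦ -sqrt(885). Hence Gal(Q(sqrt(885))/Q) = Z/2Z.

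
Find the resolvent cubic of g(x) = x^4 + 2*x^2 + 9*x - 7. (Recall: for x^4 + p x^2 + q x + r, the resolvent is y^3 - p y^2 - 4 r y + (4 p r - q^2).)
h(y) = y^3 - 2*y^2 + 28*y - 137

Identify coefficients: p = 2, q = 9, r = -7.
Plug into h(y) = y^3 - p y^2 - 4 r y + (4 p r - q^2):
  h(y) = y^3 - (2) y^2 - 4*(-7) y + (4*(2)*(-7) - (9)^2)
       = y^3 + (-2) y^2 + (28) y + (-137).
Simplifying: h(y) = y^3 - 2*y^2 + 28*y - 137.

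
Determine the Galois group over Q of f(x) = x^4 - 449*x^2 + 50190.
Gal(K/Q) = V_4 (Klein four-group, Z/2Z × Z/2Z)

f factors as (x^2 - 239)(x^2 - 210), so the splitting field is K = Q(sqrt(239), sqrt(210)). The elements 239, 210, 50190 are all non-squares in Q, so sqrt(239) and sqrt(210) generate independent quadratic extensions. Thus [K:Q] = 4 and Gal(K/Q) is generated by the two order-2 automorphisms sqrt(239) ↦ -sqrt(239) and sqrt(210) ↦ -sqrt(210), giving V_4.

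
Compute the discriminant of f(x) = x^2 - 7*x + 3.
Δ = 37

For a quadratic a x^2 + b x + c the discriminant is Δ = b^2 - 4ac = (-7)^2 - 4*(1)*(3) = 49 - (12) = 37.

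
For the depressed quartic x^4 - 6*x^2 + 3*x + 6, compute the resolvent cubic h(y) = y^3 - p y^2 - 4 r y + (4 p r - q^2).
h(y) = y^3 + 6*y^2 - 24*y - 153

Identify coefficients: p = -6, q = 3, r = 6.
Plug into h(y) = y^3 - p y^2 - 4 r y + (4 p r - q^2):
  h(y) = y^3 - (-6) y^2 - 4*(6) y + (4*(-6)*(6) - (3)^2)
       = y^3 + (6) y^2 + (-24) y + (-153).
Simplifying: h(y) = y^3 + 6*y^2 - 24*y - 153.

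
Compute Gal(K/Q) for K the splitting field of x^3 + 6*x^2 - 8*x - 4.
Gal(K/Q) = S_3 (symmetric group of order 6)

Compute the discriminant of x^3 + (6)*x^2 + (-8)*x + (-4): Δ = 10832. Since Δ is not a rational square, the Galois group is not contained in A_3; it must be the full S_3 (irreducibility of the cubic rules out anything smaller).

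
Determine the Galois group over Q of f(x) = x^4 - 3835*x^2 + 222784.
Gal(K/Q) = Z/2Z (cyclic of order 2)

f factors as (x^2 - 59)(x^2 - 3776), so the splitting field is K = Q(sqrt(59), sqrt(3776)). The squarefree part of 59 is 59 and the squarefree part of 3776 is also 59, so sqrt(59) and sqrt(3776) are both rational multiples of sqrt(59). Hence Q(sqrt(59)) = Q(sqrt(3776)) = Q(sqrt(59)), and the splitting field collapses to a single degree-2 extension with Galois group Z/2Z.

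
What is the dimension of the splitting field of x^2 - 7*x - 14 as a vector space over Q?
[K:Q] = 2

The discriminant of x^2 + (-7)*x + (-14) is b^2 - 4c = 49 - (-56) = 105. Since 105 is not a perfect square in Q, the polynomial is irreducible over Q. Its two roots generate a degree-2 extension, so [K:Q] = 2.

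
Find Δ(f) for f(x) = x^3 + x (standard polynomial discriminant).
Δ = -4

For a depressed cubic x^3 + p x + q the discriminant is Δ = -4 p^3 - 27 q^2 = -4*(1)^3 - 27*(0)^2 = -4 - 0 = -4.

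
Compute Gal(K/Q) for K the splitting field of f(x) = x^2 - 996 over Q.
Gal(K/Q) = Z/2Z (cyclic of order 2)

x^2 - 996 is irreducible over Q since 996 is not a rational square. The splitting field Q(sqrt(996)) has degree 2 over Q, and its unique nontrivial automorphism is sqrt(996) ↦ -sqrt(996). Hence Gal(Q(sqrt(996))/Q) = Z/2Z.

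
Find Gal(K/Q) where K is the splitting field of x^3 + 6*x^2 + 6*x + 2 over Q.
Gal(K/Q) = S_3 (symmetric group of order 6)

Compute the discriminant of x^3 + (6)*x^2 + (6)*x + (2): Δ = -108. Since Δ is not a rational square, the Galois group is not contained in A_3; it must be the full S_3 (irreducibility of the cubic rules out anything smaller).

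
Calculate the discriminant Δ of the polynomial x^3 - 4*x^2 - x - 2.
Δ = -744

For x^3 + a x^2 + b x + c the discriminant is Δ = 18 a b c - 4 a^3 c + a^2 b^2 - 4 b^3 - 27 c^2.
Plug a = -4, b = -1, c = -2:
  18*(-4)*(-1)*(-2) - 4*(-4)^3*(-2) + (-4)^2*(-1)^2 - 4*(-1)^3 - 27*(-2)^2
  = -144 + (-512) + 16 + (4) + (-108)
  = -744.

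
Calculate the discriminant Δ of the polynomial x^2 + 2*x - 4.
Δ = 20

For a quadratic a x^2 + b x + c the discriminant is Δ = b^2 - 4ac = (2)^2 - 4*(1)*(-4) = 4 - (-16) = 20.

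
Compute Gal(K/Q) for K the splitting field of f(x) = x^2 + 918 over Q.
Gal(K/Q) = Z/2Z (cyclic of order 2)

x^2 + 918 is irreducible over Q since -918 is not a rational square. The splitting field Q(sqrt(-918)) has degree 2 over Q, and its unique nontrivial automorphism is sqrt(-918) ↦ -sqrt(-918). Hence Gal(Q(sqrt(-918))/Q) = Z/2Z.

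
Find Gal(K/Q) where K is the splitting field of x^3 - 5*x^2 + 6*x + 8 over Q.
Gal(K/Q) = S_3 (symmetric group of order 6)

Compute the discriminant of x^3 + (-5)*x^2 + (6)*x + (8): Δ = -2012. Since Δ is not a rational square, the Galois group is not contained in A_3; it must be the full S_3 (irreducibility of the cubic rules out anything smaller).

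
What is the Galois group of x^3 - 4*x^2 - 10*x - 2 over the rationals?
Gal(K/Q) = S_3 (symmetric group of order 6)

Compute the discriminant of x^3 + (-4)*x^2 + (-10)*x + (-2): Δ = 3540. Since Δ is not a rational square, the Galois group is not contained in A_3; it must be the full S_3 (irreducibility of the cubic rules out anything smaller).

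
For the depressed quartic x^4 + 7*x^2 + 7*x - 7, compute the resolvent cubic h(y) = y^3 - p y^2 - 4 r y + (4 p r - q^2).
h(y) = y^3 - 7*y^2 + 28*y - 245

Identify coefficients: p = 7, q = 7, r = -7.
Plug into h(y) = y^3 - p y^2 - 4 r y + (4 p r - q^2):
  h(y) = y^3 - (7) y^2 - 4*(-7) y + (4*(7)*(-7) - (7)^2)
       = y^3 + (-7) y^2 + (28) y + (-245).
Simplifying: h(y) = y^3 - 7*y^2 + 28*y - 245.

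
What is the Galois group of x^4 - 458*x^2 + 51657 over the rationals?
Gal(K/Q) = V_4 (Klein four-group, Z/2Z × Z/2Z)

f factors as (x^2 - 201)(x^2 - 257), so the splitting field is K = Q(sqrt(201), sqrt(257)). The elements 201, 257, 51657 are all non-squares in Q, so sqrt(201) and sqrt(257) generate independent quadratic extensions. Thus [K:Q] = 4 and Gal(K/Q) is generated by the two order-2 automorphisms sqrt(201) ↦ -sqrt(201) and sqrt(257) ↦ -sqrt(257), giving V_4.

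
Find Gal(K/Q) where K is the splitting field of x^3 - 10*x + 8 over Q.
Gal(K/Q) = S_3 (symmetric group of order 6)

Compute the discriminant of x^3 + (0)*x^2 + (-10)*x + (8): Δ = 2272. Since Δ is not a rational square, the Galois group is not contained in A_3; it must be the full S_3 (irreducibility of the cubic rules out anything smaller).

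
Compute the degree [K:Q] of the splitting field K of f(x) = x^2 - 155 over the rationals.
[K:Q] = 2

The polynomial x^2 - 155 is irreducible over Q since 155 is not a perfect square. Its splitting field is Q(sqrt(155)), which has degree 2 over Q.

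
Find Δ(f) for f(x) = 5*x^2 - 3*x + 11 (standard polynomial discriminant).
Δ = -211

For a quadratic a x^2 + b x + c the discriminant is Δ = b^2 - 4ac = (-3)^2 - 4*(5)*(11) = 9 - (220) = -211.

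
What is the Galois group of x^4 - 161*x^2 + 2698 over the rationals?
Gal(K/Q) = V_4 (Klein four-group, Z/2Z × Z/2Z)

f factors as (x^2 - 142)(x^2 - 19), so the splitting field is K = Q(sqrt(142), sqrt(19)). The elements 142, 19, 2698 are all non-squares in Q, so sqrt(142) and sqrt(19) generate independent quadratic extensions. Thus [K:Q] = 4 and Gal(K/Q) is generated by the two order-2 automorphisms sqrt(142) ↦ -sqrt(142) and sqrt(19) ↦ -sqrt(19), giving V_4.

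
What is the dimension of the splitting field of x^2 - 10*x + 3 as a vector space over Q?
[K:Q] = 2

The discriminant of x^2 + (-10)*x + (3) is b^2 - 4c = 100 - (12) = 88. Since 88 is not a perfect square in Q, the polynomial is irreducible over Q. Its two roots generate a degree-2 extension, so [K:Q] = 2.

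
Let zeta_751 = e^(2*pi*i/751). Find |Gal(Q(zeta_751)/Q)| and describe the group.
|Gal(Q(zeta_751)/Q)| = phi(751) = 750; group ≅ (Z/751Z)^* ≅ Z/750Z

The n-th cyclotomic polynomial Φ_751(x) is the minimal polynomial of zeta_751 over Q and has degree phi(751) = 750. So Q(zeta_751) is a degree-750 Galois extension with Galois group (Z/751Z)^*. (Z/751Z)^* is cyclic since 751 is an odd prime power (or 4). Hence Gal(Q(zeta_751)/Q) ≅ Z/750Z.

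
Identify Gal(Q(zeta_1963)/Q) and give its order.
|Gal(Q(zeta_1963)/Q)| = phi(1963) = 1800; group ≅ (Z/1963Z)^* ≅ Z/12Z × Z/150Z

The n-th cyclotomic polynomial Φ_1963(x) is the minimal polynomial of zeta_1963 over Q and has degree phi(1963) = 1800. So Q(zeta_1963) is a degree-1800 Galois extension with Galois group (Z/1963Z)^*. By CRT, (Z/1963Z)^* ≅ (Z/13Z)^* × (Z/151Z)^*. Each prime-power unit group is (Z/13Z)^* ≅ Z/12Z; (Z/151Z)^* ≅ Z/150Z. Hence Gal(Q(zeta_1963)/Q) ≅ Z/12Z × Z/150Z.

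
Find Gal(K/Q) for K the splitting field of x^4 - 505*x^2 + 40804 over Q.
Gal(K/Q) = Z/2Z (cyclic of order 2)

f factors as (x^2 - 101)(x^2 - 404), so the splitting field is K = Q(sqrt(101), sqrt(404)). The squarefree part of 101 is 101 and the squarefree part of 404 is also 101, so sqrt(101) and sqrt(404) are both rational multiples of sqrt(101). Hence Q(sqrt(101)) = Q(sqrt(404)) = Q(sqrt(101)), and the splitting field collapses to a single degree-2 extension with Galois group Z/2Z.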